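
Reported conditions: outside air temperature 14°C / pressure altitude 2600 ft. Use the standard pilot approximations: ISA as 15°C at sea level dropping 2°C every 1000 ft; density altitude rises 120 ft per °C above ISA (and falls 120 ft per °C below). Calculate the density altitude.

ISA temperature at 2600 ft = 15 − 2 × (2600/1000) = 9.8°C.
ISA deviation = 14 − 9.8 = +4.2°C.
Density altitude = 2600 + 120 × (4.2) = 2600 + (+504) = 3104 ft.

3104 ft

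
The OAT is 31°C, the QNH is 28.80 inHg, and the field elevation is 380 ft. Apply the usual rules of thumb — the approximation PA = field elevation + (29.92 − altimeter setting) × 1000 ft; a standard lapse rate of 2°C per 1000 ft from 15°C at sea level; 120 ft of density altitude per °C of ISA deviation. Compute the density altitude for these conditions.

3780 ft

Pressure altitude = 380 + (29.92 − 28.80) × 1000 = 380 + (+1120) = 1500 ft.
ISA temperature at 1500 ft = 15 − 2 × (1500/1000) = 12°C.
ISA deviation = 31 − 12 = +19°C.
Density altitude = 1500 + 120 × (19) = 3780 ft.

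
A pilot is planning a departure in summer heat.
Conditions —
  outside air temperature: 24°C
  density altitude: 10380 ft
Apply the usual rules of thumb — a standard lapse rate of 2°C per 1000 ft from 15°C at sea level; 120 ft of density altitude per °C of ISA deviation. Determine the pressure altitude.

DA = PA + 120 × (OAT − (15 − 2·PA/1000)) = PA + 120·OAT − 1800 + 0.24·PA = 1.24·PA + 120·OAT − 1800.
So 1.24·PA = 10380 − 120 × 24 + 1800 = 9300.
PA = 9300 / 1.24 = 7500 ft.

7500 ft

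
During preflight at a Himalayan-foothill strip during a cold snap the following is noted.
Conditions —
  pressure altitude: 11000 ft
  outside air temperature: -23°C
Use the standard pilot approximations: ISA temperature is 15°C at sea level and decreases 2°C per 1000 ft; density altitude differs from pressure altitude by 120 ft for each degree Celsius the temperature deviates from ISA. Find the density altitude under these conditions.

ISA temperature at 11000 ft = 15 − 2 × (11000/1000) = -7°C.
ISA deviation = -23 − (-7) = -16°C.
Density altitude = 11000 + 120 × (-16) = 11000 + (-1920) = 9080 ft.

9080 ft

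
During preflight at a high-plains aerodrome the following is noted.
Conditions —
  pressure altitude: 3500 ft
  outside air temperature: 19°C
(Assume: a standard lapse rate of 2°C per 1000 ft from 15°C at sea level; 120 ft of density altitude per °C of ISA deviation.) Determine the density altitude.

ISA temperature at 3500 ft = 15 − 2 × (3500/1000) = 8°C.
ISA deviation = 19 − 8 = +11°C.
Density altitude = 3500 + 120 × (11) = 3500 + (+1320) = 4820 ft.

4820 ft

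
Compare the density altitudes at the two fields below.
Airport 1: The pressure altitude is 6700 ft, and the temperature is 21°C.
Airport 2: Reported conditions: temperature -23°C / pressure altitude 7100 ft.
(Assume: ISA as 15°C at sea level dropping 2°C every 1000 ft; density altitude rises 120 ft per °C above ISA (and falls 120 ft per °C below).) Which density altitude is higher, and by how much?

Airport 1: ISA temp = 1.6°C, deviation +19.4°C, DA = 6700 + 120 × 19.4 = 9028 ft.
Airport 2: ISA temp = 0.8°C, deviation -23.8°C, DA = 7100 + 120 × (-23.8) = 4244 ft.
Airport 1 is higher by 9028 − 4244 = 4784 ft.

Airport 1 by 4784 ft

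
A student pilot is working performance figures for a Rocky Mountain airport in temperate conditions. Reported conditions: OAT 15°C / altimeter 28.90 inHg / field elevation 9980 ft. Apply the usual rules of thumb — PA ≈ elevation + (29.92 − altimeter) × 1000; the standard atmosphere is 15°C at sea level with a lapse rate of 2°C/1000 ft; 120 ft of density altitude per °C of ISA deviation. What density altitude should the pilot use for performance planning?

13640 ft

Pressure altitude = 9980 + (29.92 − 28.90) × 1000 = 9980 + (+1020) = 11000 ft.
ISA temperature at 11000 ft = 15 − 2 × (11000/1000) = -7°C.
ISA deviation = 15 − (-7) = +22°C.
Density altitude = 11000 + 120 × (22) = 13640 ft.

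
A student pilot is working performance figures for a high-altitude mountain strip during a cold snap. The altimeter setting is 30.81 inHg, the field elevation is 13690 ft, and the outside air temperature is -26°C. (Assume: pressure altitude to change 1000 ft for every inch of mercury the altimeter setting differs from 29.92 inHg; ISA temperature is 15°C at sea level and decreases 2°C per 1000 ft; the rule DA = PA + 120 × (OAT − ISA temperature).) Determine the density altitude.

Pressure altitude = 13690 + (29.92 − 30.81) × 1000 = 13690 + (-890) = 12800 ft.
ISA temperature at 12800 ft = 15 − 2 × (12800/1000) = -10.6°C.
ISA deviation = -26 − (-10.6) = -15.4°C.
Density altitude = 12800 + 120 × (-15.4) = 10952 ft.

10952 ft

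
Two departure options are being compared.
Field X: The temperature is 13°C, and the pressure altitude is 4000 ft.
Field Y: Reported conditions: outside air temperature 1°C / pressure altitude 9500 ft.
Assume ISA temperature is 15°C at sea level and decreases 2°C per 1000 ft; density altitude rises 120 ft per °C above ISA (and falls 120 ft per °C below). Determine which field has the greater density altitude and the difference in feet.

Field Y by 5380 ft

Field X: ISA temp = 7°C, deviation +6°C, DA = 4000 + 120 × 6 = 4720 ft.
Field Y: ISA temp = -4°C, deviation +5°C, DA = 9500 + 120 × 5 = 10100 ft.
Field Y is higher by 10100 − 4720 = 5380 ft.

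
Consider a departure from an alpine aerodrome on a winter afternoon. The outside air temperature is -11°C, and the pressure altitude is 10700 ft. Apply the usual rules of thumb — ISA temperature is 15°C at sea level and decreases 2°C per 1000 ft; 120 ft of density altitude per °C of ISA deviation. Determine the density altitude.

ISA temperature at 10700 ft = 15 − 2 × (10700/1000) = -6.4°C.
ISA deviation = -11 − (-6.4) = -4.6°C.
Density altitude = 10700 + 120 × (-4.6) = 10700 + (-552) = 10148 ft.

10148 ft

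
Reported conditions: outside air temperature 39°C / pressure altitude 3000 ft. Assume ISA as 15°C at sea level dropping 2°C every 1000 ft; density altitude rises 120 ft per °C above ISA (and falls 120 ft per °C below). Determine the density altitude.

ISA temperature at 3000 ft = 15 − 2 × (3000/1000) = 9°C.
ISA deviation = 39 − 9 = +30°C.
Density altitude = 3000 + 120 × (30) = 3000 + (+3600) = 6600 ft.

6600 ft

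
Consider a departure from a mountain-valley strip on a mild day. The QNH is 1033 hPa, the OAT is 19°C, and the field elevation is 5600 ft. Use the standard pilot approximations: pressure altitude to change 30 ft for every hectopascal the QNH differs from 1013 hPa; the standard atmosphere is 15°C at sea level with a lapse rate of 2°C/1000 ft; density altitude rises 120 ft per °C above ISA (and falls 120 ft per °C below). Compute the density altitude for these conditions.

6680 ft

Pressure altitude = 5600 + (1013 − 1033) × 30 = 5600 + (-600) = 5000 ft.
ISA temperature at 5000 ft = 15 − 2 × (5000/1000) = 5°C.
ISA deviation = 19 − 5 = +14°C.
Density altitude = 5000 + 120 × (14) = 6680 ft.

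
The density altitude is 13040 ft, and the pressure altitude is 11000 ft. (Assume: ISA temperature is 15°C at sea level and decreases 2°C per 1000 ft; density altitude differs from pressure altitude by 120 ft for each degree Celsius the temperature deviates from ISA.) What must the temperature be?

Density altitude − pressure altitude = 13040 − 11000 = +2040 ft.
At 120 ft/°C that is an ISA deviation of 2040/120 = +17°C.
ISA temperature at 11000 ft = 15 − 2 × (11000/1000) = -7°C.
OAT = ISA + deviation = -7 + (+17) = 10°C.

10°C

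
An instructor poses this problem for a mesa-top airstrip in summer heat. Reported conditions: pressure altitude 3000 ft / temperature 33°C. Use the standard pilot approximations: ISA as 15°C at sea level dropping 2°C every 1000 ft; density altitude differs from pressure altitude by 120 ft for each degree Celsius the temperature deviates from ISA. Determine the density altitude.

5880 ft

ISA temperature at 3000 ft = 15 − 2 × (3000/1000) = 9°C.
ISA deviation = 33 − 9 = +24°C.
Density altitude = 3000 + 120 × (24) = 3000 + (+2880) = 5880 ft.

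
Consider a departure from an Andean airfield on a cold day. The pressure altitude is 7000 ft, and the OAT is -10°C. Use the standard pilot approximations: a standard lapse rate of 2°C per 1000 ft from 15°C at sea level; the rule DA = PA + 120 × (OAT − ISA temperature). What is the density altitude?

ISA temperature at 7000 ft = 15 − 2 × (7000/1000) = 1°C.
ISA deviation = -10 − 1 = -11°C.
Density altitude = 7000 + 120 × (-11) = 7000 + (-1320) = 5680 ft.

5680 ft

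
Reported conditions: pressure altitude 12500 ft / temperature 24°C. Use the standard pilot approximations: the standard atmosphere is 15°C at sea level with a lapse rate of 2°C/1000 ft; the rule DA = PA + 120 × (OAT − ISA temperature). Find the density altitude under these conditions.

ISA temperature at 12500 ft = 15 − 2 × (12500/1000) = -10°C.
ISA deviation = 24 − (-10) = +34°C.
Density altitude = 12500 + 120 × (34) = 12500 + (+4080) = 16580 ft.

16580 ft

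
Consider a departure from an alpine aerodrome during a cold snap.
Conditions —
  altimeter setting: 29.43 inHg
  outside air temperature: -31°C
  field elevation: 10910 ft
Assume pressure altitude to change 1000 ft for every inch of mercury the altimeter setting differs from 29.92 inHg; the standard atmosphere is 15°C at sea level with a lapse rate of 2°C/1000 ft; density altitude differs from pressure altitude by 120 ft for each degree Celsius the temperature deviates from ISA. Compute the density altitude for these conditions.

8616 ft

Pressure altitude = 10910 + (29.92 − 29.43) × 1000 = 10910 + (+490) = 11400 ft.
ISA temperature at 11400 ft = 15 − 2 × (11400/1000) = -7.8°C.
ISA deviation = -31 − (-7.8) = -23.2°C.
Density altitude = 11400 + 120 × (-23.2) = 8616 ft.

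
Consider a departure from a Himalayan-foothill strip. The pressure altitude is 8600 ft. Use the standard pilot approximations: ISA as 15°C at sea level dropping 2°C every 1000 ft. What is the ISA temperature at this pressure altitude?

ISA temperature = 15 − 2 × (8600/1000) = 15 − 17.2 = -2.2°C.

-2.2°C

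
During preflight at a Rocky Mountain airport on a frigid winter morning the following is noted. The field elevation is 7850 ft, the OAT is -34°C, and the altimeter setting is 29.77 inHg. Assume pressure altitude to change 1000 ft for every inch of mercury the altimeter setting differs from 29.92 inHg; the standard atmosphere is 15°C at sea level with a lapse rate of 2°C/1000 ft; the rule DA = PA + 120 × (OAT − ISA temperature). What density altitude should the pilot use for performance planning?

Pressure altitude = 7850 + (29.92 − 29.77) × 1000 = 7850 + (+150) = 8000 ft.
ISA temperature at 8000 ft = 15 − 2 × (8000/1000) = -1°C.
ISA deviation = -34 − (-1) = -33°C.
Density altitude = 8000 + 120 × (-33) = 4040 ft.

4040 ft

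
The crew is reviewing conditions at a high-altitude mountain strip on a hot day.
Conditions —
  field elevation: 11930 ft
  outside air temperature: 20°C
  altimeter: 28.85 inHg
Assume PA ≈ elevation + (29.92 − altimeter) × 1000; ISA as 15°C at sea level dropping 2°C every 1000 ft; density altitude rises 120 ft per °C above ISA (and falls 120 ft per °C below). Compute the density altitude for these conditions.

Pressure altitude = 11930 + (29.92 − 28.85) × 1000 = 11930 + (+1070) = 13000 ft.
ISA temperature at 13000 ft = 15 − 2 × (13000/1000) = -11°C.
ISA deviation = 20 − (-11) = +31°C.
Density altitude = 13000 + 120 × (31) = 16720 ft.

16720 ft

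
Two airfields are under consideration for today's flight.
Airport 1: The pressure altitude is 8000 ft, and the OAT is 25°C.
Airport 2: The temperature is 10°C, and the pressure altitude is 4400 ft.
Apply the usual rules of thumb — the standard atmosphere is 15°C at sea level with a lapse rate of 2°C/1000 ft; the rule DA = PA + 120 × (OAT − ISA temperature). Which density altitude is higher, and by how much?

Airport 1 by 6264 ft

Airport 1: ISA temp = -1°C, deviation +26°C, DA = 8000 + 120 × 26 = 11120 ft.
Airport 2: ISA temp = 6.2°C, deviation +3.8°C, DA = 4400 + 120 × 3.8 = 4856 ft.
Airport 1 is higher by 11120 − 4856 = 6264 ft.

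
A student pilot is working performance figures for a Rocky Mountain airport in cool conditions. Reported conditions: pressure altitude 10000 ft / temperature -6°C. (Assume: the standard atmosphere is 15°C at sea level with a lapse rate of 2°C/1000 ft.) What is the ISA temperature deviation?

ISA temperature at 10000 ft = 15 − 2 × (10000/1000) = -5°C.
Deviation = OAT − ISA = -6 − (-5) = -1°C.

ISA-1°C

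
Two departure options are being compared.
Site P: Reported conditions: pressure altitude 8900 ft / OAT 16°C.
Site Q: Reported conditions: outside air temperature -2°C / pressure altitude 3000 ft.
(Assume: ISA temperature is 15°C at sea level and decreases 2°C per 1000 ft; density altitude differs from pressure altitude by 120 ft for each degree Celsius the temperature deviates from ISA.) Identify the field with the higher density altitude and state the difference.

Site P by 9476 ft

Site P: ISA temp = -2.8°C, deviation +18.8°C, DA = 8900 + 120 × 18.8 = 11156 ft.
Site Q: ISA temp = 9°C, deviation -11°C, DA = 3000 + 120 × (-11) = 1680 ft.
Site P is higher by 11156 − 1680 = 9476 ft.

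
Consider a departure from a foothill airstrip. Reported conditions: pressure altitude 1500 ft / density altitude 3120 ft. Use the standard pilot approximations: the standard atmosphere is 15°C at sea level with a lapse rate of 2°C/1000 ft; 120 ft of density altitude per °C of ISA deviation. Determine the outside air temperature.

Density altitude − pressure altitude = 3120 − 1500 = +1620 ft.
At 120 ft/°C that is an ISA deviation of 1620/120 = +13.5°C.
ISA temperature at 1500 ft = 15 − 2 × (1500/1000) = 12°C.
OAT = ISA + deviation = 12 + (+13.5) = 25.5°C.

25.5°C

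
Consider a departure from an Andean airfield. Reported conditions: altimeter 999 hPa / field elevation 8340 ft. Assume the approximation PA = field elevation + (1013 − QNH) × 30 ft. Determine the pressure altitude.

8760 ft

Pressure correction = (1013 − 999) × 30 = +420 ft.
Pressure altitude = 8340 + (+420) = 8760 ft.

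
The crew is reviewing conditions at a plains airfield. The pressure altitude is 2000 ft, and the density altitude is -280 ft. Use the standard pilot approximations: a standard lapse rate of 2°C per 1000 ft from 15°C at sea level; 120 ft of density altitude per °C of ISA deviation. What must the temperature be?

Density altitude − pressure altitude = -280 − 2000 = -2280 ft.
At 120 ft/°C that is an ISA deviation of -2280/120 = -19°C.
ISA temperature at 2000 ft = 15 − 2 × (2000/1000) = 11°C.
OAT = ISA + deviation = 11 + (-19) = -8°C.

-8°C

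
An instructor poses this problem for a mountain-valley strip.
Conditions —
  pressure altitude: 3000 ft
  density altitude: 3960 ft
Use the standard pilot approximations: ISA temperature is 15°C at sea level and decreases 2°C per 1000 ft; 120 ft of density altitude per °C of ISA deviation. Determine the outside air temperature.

Density altitude − pressure altitude = 3960 − 3000 = +960 ft.
At 120 ft/°C that is an ISA deviation of 960/120 = +8°C.
ISA temperature at 3000 ft = 15 − 2 × (3000/1000) = 9°C.
OAT = ISA + deviation = 9 + (+8) = 17°C.

17°C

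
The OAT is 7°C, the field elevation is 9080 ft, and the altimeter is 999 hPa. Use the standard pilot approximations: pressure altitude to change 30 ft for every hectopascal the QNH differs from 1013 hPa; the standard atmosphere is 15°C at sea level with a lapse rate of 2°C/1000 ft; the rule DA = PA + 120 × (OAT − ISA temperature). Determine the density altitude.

Pressure altitude = 9080 + (1013 − 999) × 30 = 9080 + (+420) = 9500 ft.
ISA temperature at 9500 ft = 15 − 2 × (9500/1000) = -4°C.
ISA deviation = 7 − (-4) = +11°C.
Density altitude = 9500 + 120 × (11) = 10820 ft.

10820 ft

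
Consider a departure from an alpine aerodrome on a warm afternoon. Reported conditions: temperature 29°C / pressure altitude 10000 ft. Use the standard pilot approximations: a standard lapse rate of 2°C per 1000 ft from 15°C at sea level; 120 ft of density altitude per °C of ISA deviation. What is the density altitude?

14080 ft

ISA temperature at 10000 ft = 15 − 2 × (10000/1000) = -5°C.
ISA deviation = 29 − (-5) = +34°C.
Density altitude = 10000 + 120 × (34) = 10000 + (+4080) = 14080 ft.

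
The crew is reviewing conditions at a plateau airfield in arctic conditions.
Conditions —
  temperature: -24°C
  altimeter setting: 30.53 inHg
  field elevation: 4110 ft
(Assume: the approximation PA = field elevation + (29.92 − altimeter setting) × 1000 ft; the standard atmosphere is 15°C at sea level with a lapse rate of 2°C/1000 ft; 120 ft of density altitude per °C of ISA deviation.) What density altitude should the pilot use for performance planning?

-340 ft

Pressure altitude = 4110 + (29.92 − 30.53) × 1000 = 4110 + (-610) = 3500 ft.
ISA temperature at 3500 ft = 15 − 2 × (3500/1000) = 8°C.
ISA deviation = -24 − 8 = -32°C.
Density altitude = 3500 + 120 × (-32) = -340 ft.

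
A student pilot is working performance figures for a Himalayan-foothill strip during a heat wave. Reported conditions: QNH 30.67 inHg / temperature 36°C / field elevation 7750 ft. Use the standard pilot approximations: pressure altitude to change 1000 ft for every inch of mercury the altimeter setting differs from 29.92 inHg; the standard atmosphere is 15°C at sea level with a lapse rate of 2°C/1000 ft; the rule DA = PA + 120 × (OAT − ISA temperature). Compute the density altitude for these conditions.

11200 ft

Pressure altitude = 7750 + (29.92 − 30.67) × 1000 = 7750 + (-750) = 7000 ft.
ISA temperature at 7000 ft = 15 − 2 × (7000/1000) = 1°C.
ISA deviation = 36 − 1 = +35°C.
Density altitude = 7000 + 120 × (35) = 11200 ft.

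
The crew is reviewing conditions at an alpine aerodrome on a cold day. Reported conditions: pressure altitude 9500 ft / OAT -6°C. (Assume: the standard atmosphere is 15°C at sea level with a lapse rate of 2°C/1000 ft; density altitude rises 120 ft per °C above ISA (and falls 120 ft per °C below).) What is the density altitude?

ISA temperature at 9500 ft = 15 − 2 × (9500/1000) = -4°C.
ISA deviation = -6 − (-4) = -2°C.
Density altitude = 9500 + 120 × (-2) = 9500 + (-240) = 9260 ft.

9260 ft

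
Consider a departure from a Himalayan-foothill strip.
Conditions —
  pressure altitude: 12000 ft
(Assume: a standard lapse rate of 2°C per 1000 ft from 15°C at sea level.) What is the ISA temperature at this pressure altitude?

ISA temperature = 15 − 2 × (12000/1000) = 15 − 24 = -9°C.

-9°C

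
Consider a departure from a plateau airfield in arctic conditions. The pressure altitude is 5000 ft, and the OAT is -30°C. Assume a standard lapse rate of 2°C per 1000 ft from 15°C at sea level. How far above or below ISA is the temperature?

ISA temperature at 5000 ft = 15 − 2 × (5000/1000) = 5°C.
Deviation = OAT − ISA = -30 − 5 = -35°C.

ISA-35°C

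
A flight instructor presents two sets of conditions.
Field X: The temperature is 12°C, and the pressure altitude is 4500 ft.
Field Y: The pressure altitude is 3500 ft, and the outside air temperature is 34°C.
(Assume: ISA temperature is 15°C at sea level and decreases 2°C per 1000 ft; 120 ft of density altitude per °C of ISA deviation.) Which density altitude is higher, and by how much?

Field X: ISA temp = 6°C, deviation +6°C, DA = 4500 + 120 × 6 = 5220 ft.
Field Y: ISA temp = 8°C, deviation +26°C, DA = 3500 + 120 × 26 = 6620 ft.
Field Y is higher by 6620 − 5220 = 1400 ft.

Field Y by 1400 ft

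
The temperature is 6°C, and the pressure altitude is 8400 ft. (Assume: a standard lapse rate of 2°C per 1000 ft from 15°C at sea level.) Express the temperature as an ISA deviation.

ISA temperature at 8400 ft = 15 − 2 × (8400/1000) = -1.8°C.
Deviation = OAT − ISA = 6 − (-1.8) = +7.8°C.

ISA+7.8°C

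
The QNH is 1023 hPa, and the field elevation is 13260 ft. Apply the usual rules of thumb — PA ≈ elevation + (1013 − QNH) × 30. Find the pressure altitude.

Pressure correction = (1013 − 1023) × 30 = -300 ft.
Pressure altitude = 13260 + (-300) = 12960 ft.

12960 ft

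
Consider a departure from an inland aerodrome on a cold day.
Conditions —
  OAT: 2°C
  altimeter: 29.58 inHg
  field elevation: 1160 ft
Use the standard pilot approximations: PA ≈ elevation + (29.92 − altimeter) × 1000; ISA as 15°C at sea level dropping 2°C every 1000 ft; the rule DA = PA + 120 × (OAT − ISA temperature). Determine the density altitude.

300 ft

Pressure altitude = 1160 + (29.92 − 29.58) × 1000 = 1160 + (+340) = 1500 ft.
ISA temperature at 1500 ft = 15 − 2 × (1500/1000) = 12°C.
ISA deviation = 2 − 12 = -10°C.
Density altitude = 1500 + 120 × (-10) = 300 ft.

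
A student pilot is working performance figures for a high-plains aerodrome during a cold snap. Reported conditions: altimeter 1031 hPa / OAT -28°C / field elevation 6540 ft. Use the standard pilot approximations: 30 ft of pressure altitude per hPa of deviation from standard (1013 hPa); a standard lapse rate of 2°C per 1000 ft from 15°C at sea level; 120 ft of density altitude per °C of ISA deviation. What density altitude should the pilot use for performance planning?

2280 ft

Pressure altitude = 6540 + (1013 − 1031) × 30 = 6540 + (-540) = 6000 ft.
ISA temperature at 6000 ft = 15 − 2 × (6000/1000) = 3°C.
ISA deviation = -28 − 3 = -31°C.
Density altitude = 6000 + 120 × (-31) = 2280 ft.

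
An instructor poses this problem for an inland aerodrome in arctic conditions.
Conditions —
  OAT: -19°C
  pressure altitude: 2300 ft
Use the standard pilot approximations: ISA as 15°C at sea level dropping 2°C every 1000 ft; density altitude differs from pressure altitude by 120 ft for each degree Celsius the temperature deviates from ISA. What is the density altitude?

ISA temperature at 2300 ft = 15 − 2 × (2300/1000) = 10.4°C.
ISA deviation = -19 − 10.4 = -29.4°C.
Density altitude = 2300 + 120 × (-29.4) = 2300 + (-3528) = -1228 ft.

-1228 ft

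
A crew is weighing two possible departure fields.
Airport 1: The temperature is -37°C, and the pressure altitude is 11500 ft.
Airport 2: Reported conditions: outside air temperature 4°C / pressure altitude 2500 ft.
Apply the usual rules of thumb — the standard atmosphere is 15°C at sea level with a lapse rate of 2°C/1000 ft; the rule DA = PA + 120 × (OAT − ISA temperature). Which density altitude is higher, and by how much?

Airport 1 by 6240 ft

Airport 1: ISA temp = -8°C, deviation -29°C, DA = 11500 + 120 × (-29) = 8020 ft.
Airport 2: ISA temp = 10°C, deviation -6°C, DA = 2500 + 120 × (-6) = 1780 ft.
Airport 1 is higher by 8020 − 1780 = 6240 ft.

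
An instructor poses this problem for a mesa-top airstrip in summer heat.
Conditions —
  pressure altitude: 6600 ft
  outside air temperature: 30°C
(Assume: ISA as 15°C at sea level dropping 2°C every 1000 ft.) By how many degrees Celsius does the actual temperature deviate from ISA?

ISA temperature at 6600 ft = 15 − 2 × (6600/1000) = 1.8°C.
Deviation = OAT − ISA = 30 − 1.8 = +28.2°C.

ISA+28.2°C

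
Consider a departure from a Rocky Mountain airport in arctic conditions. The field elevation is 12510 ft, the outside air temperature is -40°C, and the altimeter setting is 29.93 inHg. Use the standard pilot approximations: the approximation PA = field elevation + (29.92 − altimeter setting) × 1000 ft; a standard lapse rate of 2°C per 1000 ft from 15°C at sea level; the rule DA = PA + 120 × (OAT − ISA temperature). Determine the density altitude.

8900 ft

Pressure altitude = 12510 + (29.92 − 29.93) × 1000 = 12510 + (-10) = 12500 ft.
ISA temperature at 12500 ft = 15 − 2 × (12500/1000) = -10°C.
ISA deviation = -40 − (-10) = -30°C.
Density altitude = 12500 + 120 × (-30) = 8900 ft.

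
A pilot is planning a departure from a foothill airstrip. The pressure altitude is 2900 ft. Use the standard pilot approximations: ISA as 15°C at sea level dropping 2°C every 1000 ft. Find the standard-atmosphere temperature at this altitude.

9.2°C

ISA temperature = 15 − 2 × (2900/1000) = 15 − 5.8 = 9.2°C.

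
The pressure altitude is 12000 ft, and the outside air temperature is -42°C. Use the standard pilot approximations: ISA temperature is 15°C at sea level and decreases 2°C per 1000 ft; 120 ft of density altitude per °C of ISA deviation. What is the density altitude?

ISA temperature at 12000 ft = 15 − 2 × (12000/1000) = -9°C.
ISA deviation = -42 − (-9) = -33°C.
Density altitude = 12000 + 120 × (-33) = 12000 + (-3960) = 8040 ft.

8040 ft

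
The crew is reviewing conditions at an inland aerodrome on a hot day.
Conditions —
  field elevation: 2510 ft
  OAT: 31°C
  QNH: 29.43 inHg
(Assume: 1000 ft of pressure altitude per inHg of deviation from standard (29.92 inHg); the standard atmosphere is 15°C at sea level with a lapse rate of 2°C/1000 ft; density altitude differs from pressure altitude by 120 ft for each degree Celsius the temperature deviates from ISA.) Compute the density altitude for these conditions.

5640 ft

Pressure altitude = 2510 + (29.92 − 29.43) × 1000 = 2510 + (+490) = 3000 ft.
ISA temperature at 3000 ft = 15 − 2 × (3000/1000) = 9°C.
ISA deviation = 31 − 9 = +22°C.
Density altitude = 3000 + 120 × (22) = 5640 ft.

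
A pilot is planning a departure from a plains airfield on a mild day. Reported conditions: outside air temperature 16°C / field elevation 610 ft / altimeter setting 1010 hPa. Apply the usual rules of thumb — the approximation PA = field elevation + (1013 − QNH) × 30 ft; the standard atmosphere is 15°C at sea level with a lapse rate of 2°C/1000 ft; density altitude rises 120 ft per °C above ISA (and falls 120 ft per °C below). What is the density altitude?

988 ft

Pressure altitude = 610 + (1013 − 1010) × 30 = 610 + (+90) = 700 ft.
ISA temperature at 700 ft = 15 − 2 × (700/1000) = 13.6°C.
ISA deviation = 16 − 13.6 = +2.4°C.
Density altitude = 700 + 120 × (2.4) = 988 ft.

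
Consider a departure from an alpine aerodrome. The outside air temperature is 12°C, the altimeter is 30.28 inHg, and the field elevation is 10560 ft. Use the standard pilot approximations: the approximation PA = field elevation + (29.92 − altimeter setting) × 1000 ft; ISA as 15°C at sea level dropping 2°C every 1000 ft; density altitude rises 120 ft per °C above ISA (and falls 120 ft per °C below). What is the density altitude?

12288 ft

Pressure altitude = 10560 + (29.92 − 30.28) × 1000 = 10560 + (-360) = 10200 ft.
ISA temperature at 10200 ft = 15 − 2 × (10200/1000) = -5.4°C.
ISA deviation = 12 − (-5.4) = +17.4°C.
Density altitude = 10200 + 120 × (17.4) = 12288 ft.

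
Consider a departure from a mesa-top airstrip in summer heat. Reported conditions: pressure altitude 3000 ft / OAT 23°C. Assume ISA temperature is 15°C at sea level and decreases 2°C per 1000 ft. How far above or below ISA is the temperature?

ISA temperature at 3000 ft = 15 − 2 × (3000/1000) = 9°C.
Deviation = OAT − ISA = 23 − 9 = +14°C.

ISA+14°C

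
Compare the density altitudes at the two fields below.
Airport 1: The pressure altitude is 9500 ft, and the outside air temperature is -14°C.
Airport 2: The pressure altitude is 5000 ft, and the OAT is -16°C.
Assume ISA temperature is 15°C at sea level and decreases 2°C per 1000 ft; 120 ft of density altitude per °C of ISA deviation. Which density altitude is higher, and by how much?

Airport 1: ISA temp = -4°C, deviation -10°C, DA = 9500 + 120 × (-10) = 8300 ft.
Airport 2: ISA temp = 5°C, deviation -21°C, DA = 5000 + 120 × (-21) = 2480 ft.
Airport 1 is higher by 8300 − 2480 = 5820 ft.

Airport 1 by 5820 ft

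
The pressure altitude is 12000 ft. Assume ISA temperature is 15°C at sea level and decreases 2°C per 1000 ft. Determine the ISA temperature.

-9°C

ISA temperature = 15 − 2 × (12000/1000) = 15 − 24 = -9°C.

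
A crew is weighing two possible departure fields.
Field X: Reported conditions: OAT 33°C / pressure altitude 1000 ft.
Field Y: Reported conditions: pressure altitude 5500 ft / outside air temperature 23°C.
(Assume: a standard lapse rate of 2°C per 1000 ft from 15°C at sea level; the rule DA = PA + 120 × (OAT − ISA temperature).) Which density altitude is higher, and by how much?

Field X: ISA temp = 13°C, deviation +20°C, DA = 1000 + 120 × 20 = 3400 ft.
Field Y: ISA temp = 4°C, deviation +19°C, DA = 5500 + 120 × 19 = 7780 ft.
Field Y is higher by 7780 − 3400 = 4380 ft.

Field Y by 4380 ft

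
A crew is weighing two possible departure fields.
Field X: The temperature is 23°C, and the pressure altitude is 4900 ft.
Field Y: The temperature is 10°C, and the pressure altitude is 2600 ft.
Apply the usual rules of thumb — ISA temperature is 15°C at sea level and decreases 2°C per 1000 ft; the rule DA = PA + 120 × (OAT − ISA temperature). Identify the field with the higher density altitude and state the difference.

Field X: ISA temp = 5.2°C, deviation +17.8°C, DA = 4900 + 120 × 17.8 = 7036 ft.
Field Y: ISA temp = 9.8°C, deviation +0.2°C, DA = 2600 + 120 × 0.2 = 2624 ft.
Field X is higher by 7036 − 2624 = 4412 ft.

Field X by 4412 ft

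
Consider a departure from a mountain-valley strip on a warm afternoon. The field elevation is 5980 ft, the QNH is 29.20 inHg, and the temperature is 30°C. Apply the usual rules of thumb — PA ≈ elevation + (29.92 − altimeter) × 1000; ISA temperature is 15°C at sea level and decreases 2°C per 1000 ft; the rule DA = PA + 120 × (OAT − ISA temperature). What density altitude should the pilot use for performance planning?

Pressure altitude = 5980 + (29.92 − 29.20) × 1000 = 5980 + (+720) = 6700 ft.
ISA temperature at 6700 ft = 15 − 2 × (6700/1000) = 1.6°C.
ISA deviation = 30 − 1.6 = +28.4°C.
Density altitude = 6700 + 120 × (28.4) = 10108 ft.

10108 ft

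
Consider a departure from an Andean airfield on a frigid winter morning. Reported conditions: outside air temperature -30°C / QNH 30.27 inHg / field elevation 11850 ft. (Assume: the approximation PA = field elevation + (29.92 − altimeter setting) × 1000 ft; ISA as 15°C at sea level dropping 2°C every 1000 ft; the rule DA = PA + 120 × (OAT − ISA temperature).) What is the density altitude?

8860 ft

Pressure altitude = 11850 + (29.92 − 30.27) × 1000 = 11850 + (-350) = 11500 ft.
ISA temperature at 11500 ft = 15 − 2 × (11500/1000) = -8°C.
ISA deviation = -30 − (-8) = -22°C.
Density altitude = 11500 + 120 × (-22) = 8860 ft.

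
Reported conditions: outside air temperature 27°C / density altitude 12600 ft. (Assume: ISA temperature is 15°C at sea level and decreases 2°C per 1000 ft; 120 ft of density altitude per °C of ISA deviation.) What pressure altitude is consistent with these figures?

9000 ft

DA = PA + 120 × (OAT − (15 − 2·PA/1000)) = PA + 120·OAT − 1800 + 0.24·PA = 1.24·PA + 120·OAT − 1800.
So 1.24·PA = 12600 − 120 × 27 + 1800 = 11160.
PA = 11160 / 1.24 = 9000 ft.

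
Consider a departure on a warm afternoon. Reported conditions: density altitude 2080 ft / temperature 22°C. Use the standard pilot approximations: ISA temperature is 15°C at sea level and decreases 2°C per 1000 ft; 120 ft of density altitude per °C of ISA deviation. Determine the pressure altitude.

DA = PA + 120 × (OAT − (15 − 2·PA/1000)) = PA + 120·OAT − 1800 + 0.24·PA = 1.24·PA + 120·OAT − 1800.
So 1.24·PA = 2080 − 120 × 22 + 1800 = 1240.
PA = 1240 / 1.24 = 1000 ft.

1000 ft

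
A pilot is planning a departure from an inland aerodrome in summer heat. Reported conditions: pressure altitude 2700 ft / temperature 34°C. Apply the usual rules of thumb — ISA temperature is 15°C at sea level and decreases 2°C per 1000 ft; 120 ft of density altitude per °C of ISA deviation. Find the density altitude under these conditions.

5628 ft

ISA temperature at 2700 ft = 15 − 2 × (2700/1000) = 9.6°C.
ISA deviation = 34 − 9.6 = +24.4°C.
Density altitude = 2700 + 120 × (24.4) = 2700 + (+2928) = 5628 ft.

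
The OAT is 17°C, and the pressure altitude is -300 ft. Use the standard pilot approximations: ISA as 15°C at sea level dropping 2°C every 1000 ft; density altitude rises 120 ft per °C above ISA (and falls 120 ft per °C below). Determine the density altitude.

-132 ft

ISA temperature at -300 ft = 15 − 2 × (-300/1000) = 15.6°C.
ISA deviation = 17 − 15.6 = +1.4°C.
Density altitude = -300 + 120 × (1.4) = -300 + (+168) = -132 ft.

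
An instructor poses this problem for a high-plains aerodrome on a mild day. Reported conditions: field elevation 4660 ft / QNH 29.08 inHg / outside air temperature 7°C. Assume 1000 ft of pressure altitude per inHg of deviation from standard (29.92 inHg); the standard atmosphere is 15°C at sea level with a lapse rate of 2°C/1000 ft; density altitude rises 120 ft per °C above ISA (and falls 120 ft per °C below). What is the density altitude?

5860 ft

Pressure altitude = 4660 + (29.92 − 29.08) × 1000 = 4660 + (+840) = 5500 ft.
ISA temperature at 5500 ft = 15 − 2 × (5500/1000) = 4°C.
ISA deviation = 7 − 4 = +3°C.
Density altitude = 5500 + 120 × (3) = 5860 ft.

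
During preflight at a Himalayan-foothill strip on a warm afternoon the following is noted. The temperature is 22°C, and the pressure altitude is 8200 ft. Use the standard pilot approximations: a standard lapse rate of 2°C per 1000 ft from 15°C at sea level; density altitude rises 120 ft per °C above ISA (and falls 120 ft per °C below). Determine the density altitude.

11008 ft

ISA temperature at 8200 ft = 15 − 2 × (8200/1000) = -1.4°C.
ISA deviation = 22 − (-1.4) = +23.4°C.
Density altitude = 8200 + 120 × (23.4) = 8200 + (+2808) = 11008 ft.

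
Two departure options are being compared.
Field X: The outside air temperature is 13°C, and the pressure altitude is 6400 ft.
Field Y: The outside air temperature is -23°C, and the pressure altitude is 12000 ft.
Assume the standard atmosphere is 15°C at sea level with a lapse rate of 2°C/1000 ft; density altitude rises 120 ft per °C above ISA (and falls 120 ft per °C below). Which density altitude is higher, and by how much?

Field X: ISA temp = 2.2°C, deviation +10.8°C, DA = 6400 + 120 × 10.8 = 7696 ft.
Field Y: ISA temp = -9°C, deviation -14°C, DA = 12000 + 120 × (-14) = 10320 ft.
Field Y is higher by 10320 − 7696 = 2624 ft.

Field Y by 2624 ft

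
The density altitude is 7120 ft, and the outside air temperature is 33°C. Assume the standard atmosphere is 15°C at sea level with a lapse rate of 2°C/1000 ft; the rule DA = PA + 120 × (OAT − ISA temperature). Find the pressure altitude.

4000 ft

DA = PA + 120 × (OAT − (15 − 2·PA/1000)) = PA + 120·OAT − 1800 + 0.24·PA = 1.24·PA + 120·OAT − 1800.
So 1.24·PA = 7120 − 120 × 33 + 1800 = 4960.
PA = 4960 / 1.24 = 4000 ft.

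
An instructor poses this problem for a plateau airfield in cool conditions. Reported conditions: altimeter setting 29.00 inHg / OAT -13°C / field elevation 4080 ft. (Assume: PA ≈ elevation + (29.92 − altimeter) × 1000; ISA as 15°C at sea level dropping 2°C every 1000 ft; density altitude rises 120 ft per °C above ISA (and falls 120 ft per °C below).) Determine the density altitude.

Pressure altitude = 4080 + (29.92 − 29.00) × 1000 = 4080 + (+920) = 5000 ft.
ISA temperature at 5000 ft = 15 − 2 × (5000/1000) = 5°C.
ISA deviation = -13 − 5 = -18°C.
Density altitude = 5000 + 120 × (-18) = 2840 ft.

2840 ft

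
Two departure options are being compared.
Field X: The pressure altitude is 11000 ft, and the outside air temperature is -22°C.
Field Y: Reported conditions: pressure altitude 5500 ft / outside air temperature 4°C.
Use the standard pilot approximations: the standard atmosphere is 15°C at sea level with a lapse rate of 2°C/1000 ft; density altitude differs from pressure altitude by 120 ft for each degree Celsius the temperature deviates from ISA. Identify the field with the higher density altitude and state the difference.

Field X by 3700 ft

Field X: ISA temp = -7°C, deviation -15°C, DA = 11000 + 120 × (-15) = 9200 ft.
Field Y: ISA temp = 4°C, deviation 0°C, DA = 5500 + 120 × 0 = 5500 ft.
Field X is higher by 9200 − 5500 = 3700 ft.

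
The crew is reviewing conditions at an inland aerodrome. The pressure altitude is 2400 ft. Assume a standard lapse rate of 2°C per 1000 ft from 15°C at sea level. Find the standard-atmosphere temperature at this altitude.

ISA temperature = 15 − 2 × (2400/1000) = 15 − 4.8 = 10.2°C.

10.2°C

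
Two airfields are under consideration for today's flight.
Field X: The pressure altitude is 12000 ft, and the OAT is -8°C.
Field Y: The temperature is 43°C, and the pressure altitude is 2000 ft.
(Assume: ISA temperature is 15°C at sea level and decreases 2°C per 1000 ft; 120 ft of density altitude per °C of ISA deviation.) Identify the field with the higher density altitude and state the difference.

Field X: ISA temp = -9°C, deviation +1°C, DA = 12000 + 120 × 1 = 12120 ft.
Field Y: ISA temp = 11°C, deviation +32°C, DA = 2000 + 120 × 32 = 5840 ft.
Field X is higher by 12120 − 5840 = 6280 ft.

Field X by 6280 ft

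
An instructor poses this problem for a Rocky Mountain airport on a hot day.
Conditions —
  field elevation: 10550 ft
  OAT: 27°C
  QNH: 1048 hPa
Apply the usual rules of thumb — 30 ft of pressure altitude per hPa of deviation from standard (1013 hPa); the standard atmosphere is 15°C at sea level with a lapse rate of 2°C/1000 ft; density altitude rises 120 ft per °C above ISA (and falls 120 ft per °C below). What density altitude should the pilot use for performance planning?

13220 ft

Pressure altitude = 10550 + (1013 − 1048) × 30 = 10550 + (-1050) = 9500 ft.
ISA temperature at 9500 ft = 15 − 2 × (9500/1000) = -4°C.
ISA deviation = 27 − (-4) = +31°C.
Density altitude = 9500 + 120 × (31) = 13220 ft.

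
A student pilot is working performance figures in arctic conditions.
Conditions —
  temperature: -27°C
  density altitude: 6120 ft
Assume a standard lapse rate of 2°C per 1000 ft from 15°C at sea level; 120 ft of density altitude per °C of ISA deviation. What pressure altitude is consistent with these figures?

DA = PA + 120 × (OAT − (15 − 2·PA/1000)) = PA + 120·OAT − 1800 + 0.24·PA = 1.24·PA + 120·OAT − 1800.
So 1.24·PA = 6120 − 120 × (-27) + 1800 = 11160.
PA = 11160 / 1.24 = 9000 ft.

9000 ft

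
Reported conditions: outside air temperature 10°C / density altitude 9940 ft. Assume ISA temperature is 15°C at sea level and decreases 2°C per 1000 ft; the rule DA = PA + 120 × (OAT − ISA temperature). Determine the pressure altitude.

8500 ft

DA = PA + 120 × (OAT − (15 − 2·PA/1000)) = PA + 120·OAT − 1800 + 0.24·PA = 1.24·PA + 120·OAT − 1800.
So 1.24·PA = 9940 − 120 × 10 + 1800 = 10540.
PA = 10540 / 1.24 = 8500 ft.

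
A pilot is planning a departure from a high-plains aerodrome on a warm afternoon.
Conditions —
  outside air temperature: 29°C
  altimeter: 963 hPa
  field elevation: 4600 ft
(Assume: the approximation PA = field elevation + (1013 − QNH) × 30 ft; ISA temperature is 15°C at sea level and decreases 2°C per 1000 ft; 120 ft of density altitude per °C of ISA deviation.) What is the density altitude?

Pressure altitude = 4600 + (1013 − 963) × 30 = 4600 + (+1500) = 6100 ft.
ISA temperature at 6100 ft = 15 − 2 × (6100/1000) = 2.8°C.
ISA deviation = 29 − 2.8 = +26.2°C.
Density altitude = 6100 + 120 × (26.2) = 9244 ft.

9244 ft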